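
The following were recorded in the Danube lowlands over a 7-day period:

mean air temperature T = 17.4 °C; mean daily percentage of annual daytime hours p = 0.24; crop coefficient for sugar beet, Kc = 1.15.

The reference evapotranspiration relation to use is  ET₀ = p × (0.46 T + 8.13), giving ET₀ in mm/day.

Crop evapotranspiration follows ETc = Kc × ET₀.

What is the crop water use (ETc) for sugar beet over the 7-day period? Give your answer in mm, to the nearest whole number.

ET₀ = 0.24 × (0.46 × 17.4 + 8.13) = 0.24 × 16.134 = 3.8722 mm/d
ETc = Kc × ET₀ = 1.15 × 3.8722 = 4.4530 mm/d
Over 7 days: 4.4530 × 7 = 31.171 mm

31 mm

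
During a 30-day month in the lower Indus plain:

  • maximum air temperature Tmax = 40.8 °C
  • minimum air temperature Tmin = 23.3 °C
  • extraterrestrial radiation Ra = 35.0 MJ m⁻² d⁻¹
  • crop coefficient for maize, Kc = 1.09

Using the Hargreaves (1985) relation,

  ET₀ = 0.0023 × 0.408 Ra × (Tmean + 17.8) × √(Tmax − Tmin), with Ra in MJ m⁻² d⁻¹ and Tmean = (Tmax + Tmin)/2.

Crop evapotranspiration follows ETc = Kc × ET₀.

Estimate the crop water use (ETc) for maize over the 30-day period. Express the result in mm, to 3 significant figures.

Tmean = (40.8 + 23.3)/2 = 32.05 °C
0.408 Ra = 0.408 × 35.0 = 14.2800 mm/d equivalent
ET₀ = 0.0023 × 14.2800 × (32.05 + 17.8) × √17.5 = 0.0023 × 14.2800 × 49.85 × 4.1833 = 6.8492 mm/d
ETc = Kc × ET₀ = 1.09 × 6.8492 = 7.4656 mm/d
Over 30 days: 7.4656 × 30 = 223.968 mm

224 mm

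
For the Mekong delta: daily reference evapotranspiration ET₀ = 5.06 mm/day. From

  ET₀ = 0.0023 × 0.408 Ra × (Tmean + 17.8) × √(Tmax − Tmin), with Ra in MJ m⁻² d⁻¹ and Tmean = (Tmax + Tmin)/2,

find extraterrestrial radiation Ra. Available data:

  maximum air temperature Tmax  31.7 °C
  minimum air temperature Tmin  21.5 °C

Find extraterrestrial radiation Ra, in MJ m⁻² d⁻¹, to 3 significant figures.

Tmean = (31.7+21.5)/2 = 26.60 °C; ΔT = 10.2
Ra = ET₀ / [0.0023 × 0.408 × (Tmean+17.8) × √ΔT]
   = 5.06 / (0.0023 × 0.408 × 44.40 × 3.1937) = 38.026 MJ m⁻² d⁻¹

38.0 MJ m⁻² d⁻¹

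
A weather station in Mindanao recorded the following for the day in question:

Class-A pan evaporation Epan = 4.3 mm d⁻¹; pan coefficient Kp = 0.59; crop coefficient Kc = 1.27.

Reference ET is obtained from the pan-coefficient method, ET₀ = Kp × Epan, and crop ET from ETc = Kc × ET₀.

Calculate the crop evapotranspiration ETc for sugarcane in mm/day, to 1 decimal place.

3.2 mm/day

ET₀ = 0.59 × 4.3 = 2.5370 mm/d
ETc = Kc × ET₀ = 1.27 × 2.5370 = 3.2220 mm/d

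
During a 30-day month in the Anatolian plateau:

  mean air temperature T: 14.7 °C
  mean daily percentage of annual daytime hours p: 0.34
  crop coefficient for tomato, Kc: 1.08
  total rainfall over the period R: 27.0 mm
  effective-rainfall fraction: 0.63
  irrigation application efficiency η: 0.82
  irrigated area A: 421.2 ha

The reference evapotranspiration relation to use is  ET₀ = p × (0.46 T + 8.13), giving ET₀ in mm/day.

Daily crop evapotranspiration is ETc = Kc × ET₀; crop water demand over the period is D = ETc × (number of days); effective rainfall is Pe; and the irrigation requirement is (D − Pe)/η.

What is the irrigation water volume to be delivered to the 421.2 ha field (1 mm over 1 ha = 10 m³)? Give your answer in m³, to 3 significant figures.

755000 m³

ET₀ = 0.34 × (0.46 × 14.7 + 8.13) = 0.34 × 14.892 = 5.0633 mm/d
ETc = Kc × ET₀ = 1.08 × 5.0633 = 5.4684 mm/d
Crop demand D = ETc × 30 d = 5.4684 × 30 = 164.052 mm
Pe = 0.63 × 27.0 = 17.010 mm
D − Pe = 164.052 − 17.010 = 147.042 mm
Gross irrigation = 147.042 / 0.82 = 179.320 mm
Volume = 179.320 mm × 421.2 ha × 10 = 755295.8 m³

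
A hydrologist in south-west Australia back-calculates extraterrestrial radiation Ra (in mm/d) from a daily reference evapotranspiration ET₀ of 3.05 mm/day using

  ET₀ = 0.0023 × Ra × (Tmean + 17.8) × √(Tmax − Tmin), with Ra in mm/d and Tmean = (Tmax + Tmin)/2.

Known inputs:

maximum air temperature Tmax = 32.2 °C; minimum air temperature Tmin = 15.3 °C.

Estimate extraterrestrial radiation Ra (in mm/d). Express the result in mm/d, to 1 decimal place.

Tmean = 23.75 °C; √ΔT = 4.1110
Ra = ET₀ / [0.0023 × (Tmean+17.8) × √ΔT] = 3.05 / (0.0023 × 41.55 × 4.1110) = 7.763 mm/d

7.8 mm/d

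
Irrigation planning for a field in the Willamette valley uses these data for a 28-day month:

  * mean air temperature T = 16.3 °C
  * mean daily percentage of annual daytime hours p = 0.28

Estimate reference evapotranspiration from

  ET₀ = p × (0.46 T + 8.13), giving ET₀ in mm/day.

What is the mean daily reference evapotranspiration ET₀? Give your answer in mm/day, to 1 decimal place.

ET₀ = 0.28 × (0.46 × 16.3 + 8.13) = 0.28 × 15.628 = 4.3758 mm/d

4.4 mm/day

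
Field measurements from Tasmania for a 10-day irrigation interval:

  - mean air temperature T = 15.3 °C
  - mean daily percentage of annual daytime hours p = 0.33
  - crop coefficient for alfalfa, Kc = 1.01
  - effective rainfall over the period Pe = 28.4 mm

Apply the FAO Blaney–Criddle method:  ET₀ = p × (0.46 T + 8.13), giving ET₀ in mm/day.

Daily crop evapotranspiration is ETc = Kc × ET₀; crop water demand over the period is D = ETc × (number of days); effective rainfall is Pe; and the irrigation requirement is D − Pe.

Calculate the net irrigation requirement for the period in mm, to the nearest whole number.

ET₀ = 0.33 × (0.46 × 15.3 + 8.13) = 0.33 × 15.168 = 5.0054 mm/d
ETc = Kc × ET₀ = 1.01 × 5.0054 = 5.0555 mm/d
Crop demand D = ETc × 10 d = 5.0555 × 10 = 50.555 mm
D − Pe = 50.555 − 28.4 = 22.155 mm

22 mm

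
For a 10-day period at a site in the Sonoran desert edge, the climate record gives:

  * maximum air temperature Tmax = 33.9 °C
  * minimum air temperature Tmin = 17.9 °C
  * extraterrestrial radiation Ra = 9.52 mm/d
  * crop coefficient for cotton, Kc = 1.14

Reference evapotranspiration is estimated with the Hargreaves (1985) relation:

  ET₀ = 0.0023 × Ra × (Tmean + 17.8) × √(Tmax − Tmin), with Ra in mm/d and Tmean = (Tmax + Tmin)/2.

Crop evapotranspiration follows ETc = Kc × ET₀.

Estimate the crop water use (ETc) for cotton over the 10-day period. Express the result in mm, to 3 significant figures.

Tmean = (33.9 + 17.9)/2 = 25.90 °C
ET₀ = 0.0023 × 9.52 × (25.90 + 17.8) × √16.0 = 0.0023 × 9.52 × 43.70 × 4.0000 = 3.8274 mm/d
ETc = Kc × ET₀ = 1.14 × 3.8274 = 4.3632 mm/d
Over 10 days: 4.3632 × 10 = 43.632 mm

43.6 mm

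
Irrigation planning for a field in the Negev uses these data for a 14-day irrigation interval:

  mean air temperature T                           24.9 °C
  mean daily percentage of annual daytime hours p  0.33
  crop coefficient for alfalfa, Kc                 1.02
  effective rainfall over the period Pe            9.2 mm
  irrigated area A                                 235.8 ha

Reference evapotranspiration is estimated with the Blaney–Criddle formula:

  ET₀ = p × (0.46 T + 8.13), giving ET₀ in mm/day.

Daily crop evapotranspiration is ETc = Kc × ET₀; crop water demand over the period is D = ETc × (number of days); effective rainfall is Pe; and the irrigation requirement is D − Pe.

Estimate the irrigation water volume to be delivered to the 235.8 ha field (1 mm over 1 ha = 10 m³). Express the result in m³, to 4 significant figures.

ET₀ = 0.33 × (0.46 × 24.9 + 8.13) = 0.33 × 19.584 = 6.4627 mm/d
ETc = Kc × ET₀ = 1.02 × 6.4627 = 6.5920 mm/d
Crop demand D = ETc × 14 d = 6.5920 × 14 = 92.288 mm
D − Pe = 92.288 − 9.2 = 83.088 mm
Volume = 83.088 mm × 235.8 ha × 10 = 195921.5 m³

195900 m³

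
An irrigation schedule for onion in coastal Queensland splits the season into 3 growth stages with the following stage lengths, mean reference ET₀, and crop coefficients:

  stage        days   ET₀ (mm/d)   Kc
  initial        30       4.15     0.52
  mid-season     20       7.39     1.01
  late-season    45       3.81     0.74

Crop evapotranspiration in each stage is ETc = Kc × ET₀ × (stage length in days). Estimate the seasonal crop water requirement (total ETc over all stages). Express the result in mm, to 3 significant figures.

341 mm

initial: 0.52 × 4.15 × 30 = 64.74 mm
mid-season: 1.01 × 7.39 × 20 = 149.28 mm
late-season: 0.74 × 3.81 × 45 = 126.87 mm
Seasonal total = 340.89 mm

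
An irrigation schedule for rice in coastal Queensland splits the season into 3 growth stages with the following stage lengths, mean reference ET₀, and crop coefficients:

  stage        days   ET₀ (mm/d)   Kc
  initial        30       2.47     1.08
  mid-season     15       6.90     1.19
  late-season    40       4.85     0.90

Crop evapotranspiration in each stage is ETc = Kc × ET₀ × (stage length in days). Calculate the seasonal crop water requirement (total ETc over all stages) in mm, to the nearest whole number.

378 mm

initial: 1.08 × 2.47 × 30 = 80.03 mm
mid-season: 1.19 × 6.90 × 15 = 123.17 mm
late-season: 0.90 × 4.85 × 40 = 174.60 mm
Seasonal total = 377.80 mm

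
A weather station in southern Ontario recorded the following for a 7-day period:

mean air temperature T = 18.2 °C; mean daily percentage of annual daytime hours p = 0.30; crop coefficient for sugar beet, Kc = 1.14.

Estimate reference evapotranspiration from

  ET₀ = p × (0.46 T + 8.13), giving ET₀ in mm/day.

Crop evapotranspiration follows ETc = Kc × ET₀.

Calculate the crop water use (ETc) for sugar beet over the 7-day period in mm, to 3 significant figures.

39.5 mm

ET₀ = 0.30 × (0.46 × 18.2 + 8.13) = 0.30 × 16.502 = 4.9506 mm/d
ETc = Kc × ET₀ = 1.14 × 4.9506 = 5.6437 mm/d
Over 7 days: 5.6437 × 7 = 39.506 mm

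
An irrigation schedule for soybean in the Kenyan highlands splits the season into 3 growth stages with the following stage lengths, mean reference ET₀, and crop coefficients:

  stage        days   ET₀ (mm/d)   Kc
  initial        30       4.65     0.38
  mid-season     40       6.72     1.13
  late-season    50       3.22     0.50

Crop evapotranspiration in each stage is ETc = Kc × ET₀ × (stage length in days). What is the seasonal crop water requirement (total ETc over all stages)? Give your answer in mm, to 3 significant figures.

initial: 0.38 × 4.65 × 30 = 53.01 mm
mid-season: 1.13 × 6.72 × 40 = 303.74 mm
late-season: 0.50 × 3.22 × 50 = 80.50 mm
Seasonal total = 437.25 mm

437 mm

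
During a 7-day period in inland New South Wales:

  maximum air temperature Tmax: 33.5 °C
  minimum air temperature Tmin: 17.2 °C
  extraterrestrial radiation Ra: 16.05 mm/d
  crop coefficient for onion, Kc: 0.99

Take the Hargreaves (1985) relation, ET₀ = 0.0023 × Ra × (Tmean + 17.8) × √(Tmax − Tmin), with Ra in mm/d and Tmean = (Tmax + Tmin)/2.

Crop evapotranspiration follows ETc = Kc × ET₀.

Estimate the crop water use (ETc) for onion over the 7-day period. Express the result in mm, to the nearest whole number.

Tmean = (33.5 + 17.2)/2 = 25.35 °C
ET₀ = 0.0023 × 16.05 × (25.35 + 17.8) × √16.3 = 0.0023 × 16.05 × 43.15 × 4.0373 = 6.4309 mm/d
ETc = Kc × ET₀ = 0.99 × 6.4309 = 6.3666 mm/d
Over 7 days: 6.3666 × 7 = 44.566 mm

45 mm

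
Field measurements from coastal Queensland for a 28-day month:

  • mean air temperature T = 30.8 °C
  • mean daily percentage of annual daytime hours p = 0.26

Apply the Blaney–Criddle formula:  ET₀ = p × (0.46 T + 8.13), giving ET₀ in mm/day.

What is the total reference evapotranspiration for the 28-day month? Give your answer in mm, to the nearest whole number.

ET₀ = 0.26 × (0.46 × 30.8 + 8.13) = 0.26 × 22.298 = 5.7975 mm/d
Monthly total = 5.7975 × 28 = 162.330 mm

162 mm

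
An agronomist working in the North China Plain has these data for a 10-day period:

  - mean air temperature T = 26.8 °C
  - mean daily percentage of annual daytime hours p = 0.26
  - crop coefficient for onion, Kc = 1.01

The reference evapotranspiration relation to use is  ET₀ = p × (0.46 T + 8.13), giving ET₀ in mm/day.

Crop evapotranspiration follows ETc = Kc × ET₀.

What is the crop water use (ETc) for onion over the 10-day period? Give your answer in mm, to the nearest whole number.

ET₀ = 0.26 × (0.46 × 26.8 + 8.13) = 0.26 × 20.458 = 5.3191 mm/d
ETc = Kc × ET₀ = 1.01 × 5.3191 = 5.3723 mm/d
Over 10 days: 5.3723 × 10 = 53.723 mm

54 mm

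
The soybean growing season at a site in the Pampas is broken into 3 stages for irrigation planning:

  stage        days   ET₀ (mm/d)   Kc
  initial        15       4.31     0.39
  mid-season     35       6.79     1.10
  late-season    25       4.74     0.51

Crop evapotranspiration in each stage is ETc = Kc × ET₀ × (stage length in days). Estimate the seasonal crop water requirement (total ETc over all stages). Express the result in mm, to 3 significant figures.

initial: 0.39 × 4.31 × 15 = 25.21 mm
mid-season: 1.10 × 6.79 × 35 = 261.42 mm
late-season: 0.51 × 4.74 × 25 = 60.44 mm
Seasonal total = 347.07 mm

347 mm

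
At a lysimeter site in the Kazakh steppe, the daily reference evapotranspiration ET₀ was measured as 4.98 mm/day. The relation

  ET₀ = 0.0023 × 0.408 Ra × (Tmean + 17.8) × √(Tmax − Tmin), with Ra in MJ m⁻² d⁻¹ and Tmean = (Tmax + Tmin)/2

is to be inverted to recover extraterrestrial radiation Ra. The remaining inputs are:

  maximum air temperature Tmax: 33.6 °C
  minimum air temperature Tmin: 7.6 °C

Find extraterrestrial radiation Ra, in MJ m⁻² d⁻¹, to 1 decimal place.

Tmean = (33.6+7.6)/2 = 20.60 °C; ΔT = 26.0
Ra = ET₀ / [0.0023 × 0.408 × (Tmean+17.8) × √ΔT]
   = 4.98 / (0.0023 × 0.408 × 38.40 × 5.0990) = 27.103 MJ m⁻² d⁻¹

27.1 MJ m⁻² d⁻¹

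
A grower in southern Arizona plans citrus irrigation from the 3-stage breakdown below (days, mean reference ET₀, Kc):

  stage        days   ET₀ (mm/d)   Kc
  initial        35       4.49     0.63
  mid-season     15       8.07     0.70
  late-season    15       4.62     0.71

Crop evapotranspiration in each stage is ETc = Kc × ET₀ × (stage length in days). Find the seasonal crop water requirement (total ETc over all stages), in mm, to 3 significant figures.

initial: 0.63 × 4.49 × 35 = 99.00 mm
mid-season: 0.70 × 8.07 × 15 = 84.74 mm
late-season: 0.71 × 4.62 × 15 = 49.20 mm
Seasonal total = 232.94 mm

233 mm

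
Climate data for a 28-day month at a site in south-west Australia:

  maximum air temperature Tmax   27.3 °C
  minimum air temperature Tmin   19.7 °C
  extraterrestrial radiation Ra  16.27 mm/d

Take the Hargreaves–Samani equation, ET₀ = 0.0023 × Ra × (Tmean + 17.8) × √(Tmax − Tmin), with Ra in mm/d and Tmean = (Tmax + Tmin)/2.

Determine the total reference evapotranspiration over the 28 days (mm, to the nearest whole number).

Tmean = (27.3 + 19.7)/2 = 23.50 °C
ET₀ = 0.0023 × 16.27 × (23.50 + 17.8) × √7.6 = 0.0023 × 16.27 × 41.30 × 2.7568 = 4.2606 mm/d
Over 28 days: 4.2606 × 28 = 119.297 mm

119 mm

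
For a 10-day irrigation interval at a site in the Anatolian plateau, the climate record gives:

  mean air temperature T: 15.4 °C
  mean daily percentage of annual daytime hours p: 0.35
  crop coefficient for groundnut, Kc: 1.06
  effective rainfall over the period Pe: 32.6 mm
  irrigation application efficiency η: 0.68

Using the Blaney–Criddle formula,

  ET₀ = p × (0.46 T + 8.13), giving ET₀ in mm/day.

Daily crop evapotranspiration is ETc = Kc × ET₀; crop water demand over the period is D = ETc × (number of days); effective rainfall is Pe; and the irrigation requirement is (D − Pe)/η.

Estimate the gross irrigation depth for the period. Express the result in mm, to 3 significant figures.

ET₀ = 0.35 × (0.46 × 15.4 + 8.13) = 0.35 × 15.214 = 5.3249 mm/d
ETc = Kc × ET₀ = 1.06 × 5.3249 = 5.6444 mm/d
Crop demand D = ETc × 10 d = 5.6444 × 10 = 56.444 mm
D − Pe = 56.444 − 32.6 = 23.844 mm
Gross irrigation = 23.844 / 0.68 = 35.065 mm

35.1 mm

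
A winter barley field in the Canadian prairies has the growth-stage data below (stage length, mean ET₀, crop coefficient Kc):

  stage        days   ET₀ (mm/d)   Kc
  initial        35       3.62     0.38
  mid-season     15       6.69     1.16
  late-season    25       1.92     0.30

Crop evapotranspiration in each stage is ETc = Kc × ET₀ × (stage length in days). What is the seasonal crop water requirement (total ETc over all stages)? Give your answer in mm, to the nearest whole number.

initial: 0.38 × 3.62 × 35 = 48.15 mm
mid-season: 1.16 × 6.69 × 15 = 116.41 mm
late-season: 0.30 × 1.92 × 25 = 14.40 mm
Seasonal total = 178.96 mm

179 mm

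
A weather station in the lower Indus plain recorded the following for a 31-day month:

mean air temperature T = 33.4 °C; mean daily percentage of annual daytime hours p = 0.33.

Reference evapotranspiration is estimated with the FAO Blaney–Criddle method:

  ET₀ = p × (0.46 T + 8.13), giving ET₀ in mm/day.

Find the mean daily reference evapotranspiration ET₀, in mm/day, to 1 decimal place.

ET₀ = 0.33 × (0.46 × 33.4 + 8.13) = 0.33 × 23.494 = 7.7530 mm/d

7.8 mm/day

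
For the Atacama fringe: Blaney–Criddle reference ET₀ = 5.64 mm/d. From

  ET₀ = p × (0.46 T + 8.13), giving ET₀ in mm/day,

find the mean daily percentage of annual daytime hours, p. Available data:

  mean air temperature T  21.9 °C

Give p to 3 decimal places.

0.310

p = ET₀ / (0.46 T + 8.13) = 5.64 / (0.46 × 21.9 + 8.13) = 5.64 / 18.204 = 0.3098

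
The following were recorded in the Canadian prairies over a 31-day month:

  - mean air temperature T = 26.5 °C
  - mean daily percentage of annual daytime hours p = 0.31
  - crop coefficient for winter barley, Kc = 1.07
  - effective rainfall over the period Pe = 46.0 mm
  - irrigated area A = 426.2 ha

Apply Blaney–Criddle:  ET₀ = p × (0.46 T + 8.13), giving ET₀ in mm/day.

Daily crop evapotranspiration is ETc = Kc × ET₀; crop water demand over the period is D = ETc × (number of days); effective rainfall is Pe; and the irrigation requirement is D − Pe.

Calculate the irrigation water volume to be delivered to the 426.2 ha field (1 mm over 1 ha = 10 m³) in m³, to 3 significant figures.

694000 m³

ET₀ = 0.31 × (0.46 × 26.5 + 8.13) = 0.31 × 20.320 = 6.2992 mm/d
ETc = Kc × ET₀ = 1.07 × 6.2992 = 6.7401 mm/d
Crop demand D = ETc × 31 d = 6.7401 × 31 = 208.943 mm
D − Pe = 208.943 − 46.0 = 162.943 mm
Volume = 162.943 mm × 426.2 ha × 10 = 694463.1 m³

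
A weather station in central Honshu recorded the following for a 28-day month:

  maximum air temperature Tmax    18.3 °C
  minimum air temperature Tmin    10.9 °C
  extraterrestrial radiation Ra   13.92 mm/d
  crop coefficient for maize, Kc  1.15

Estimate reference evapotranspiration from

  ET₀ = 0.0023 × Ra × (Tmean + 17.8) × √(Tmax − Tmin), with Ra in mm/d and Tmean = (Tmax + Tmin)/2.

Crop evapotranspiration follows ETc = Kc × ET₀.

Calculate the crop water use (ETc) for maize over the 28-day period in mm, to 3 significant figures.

90.9 mm

Tmean = (18.3 + 10.9)/2 = 14.60 °C
ET₀ = 0.0023 × 13.92 × (14.60 + 17.8) × √7.4 = 0.0023 × 13.92 × 32.40 × 2.7203 = 2.8218 mm/d
ETc = Kc × ET₀ = 1.15 × 2.8218 = 3.2451 mm/d
Over 28 days: 3.2451 × 28 = 90.863 mm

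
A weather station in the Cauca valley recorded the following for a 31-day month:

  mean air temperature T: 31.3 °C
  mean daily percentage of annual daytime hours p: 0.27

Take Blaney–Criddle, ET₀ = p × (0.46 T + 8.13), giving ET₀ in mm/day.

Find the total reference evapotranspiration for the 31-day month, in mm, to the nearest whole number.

189 mm

ET₀ = 0.27 × (0.46 × 31.3 + 8.13) = 0.27 × 22.528 = 6.0826 mm/d
Monthly total = 6.0826 × 31 = 188.561 mm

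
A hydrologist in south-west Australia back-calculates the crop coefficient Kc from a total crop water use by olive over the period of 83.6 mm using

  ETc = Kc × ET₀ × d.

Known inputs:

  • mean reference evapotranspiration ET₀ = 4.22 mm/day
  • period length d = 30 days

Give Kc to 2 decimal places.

ETc = Kc × ET₀ × d  ⇒  Kc = ETc / (ET₀ × d)
Kc = 83.6 / (4.22 × 30) = 83.6 / 126.60 = 0.6603

0.66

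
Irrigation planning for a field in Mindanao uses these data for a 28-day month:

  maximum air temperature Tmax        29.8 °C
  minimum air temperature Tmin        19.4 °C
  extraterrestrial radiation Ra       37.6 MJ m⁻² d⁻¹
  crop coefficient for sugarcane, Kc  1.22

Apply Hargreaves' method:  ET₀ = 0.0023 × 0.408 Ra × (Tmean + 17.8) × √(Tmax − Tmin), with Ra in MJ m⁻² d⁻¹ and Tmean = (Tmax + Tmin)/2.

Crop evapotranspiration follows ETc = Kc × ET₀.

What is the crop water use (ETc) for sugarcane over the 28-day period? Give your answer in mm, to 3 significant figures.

165 mm

Tmean = (29.8 + 19.4)/2 = 24.60 °C
0.408 Ra = 0.408 × 37.6 = 15.3408 mm/d equivalent
ET₀ = 0.0023 × 15.3408 × (24.60 + 17.8) × √10.4 = 0.0023 × 15.3408 × 42.40 × 3.2249 = 4.8246 mm/d
ETc = Kc × ET₀ = 1.22 × 4.8246 = 5.8860 mm/d
Over 28 days: 5.8860 × 28 = 164.808 mm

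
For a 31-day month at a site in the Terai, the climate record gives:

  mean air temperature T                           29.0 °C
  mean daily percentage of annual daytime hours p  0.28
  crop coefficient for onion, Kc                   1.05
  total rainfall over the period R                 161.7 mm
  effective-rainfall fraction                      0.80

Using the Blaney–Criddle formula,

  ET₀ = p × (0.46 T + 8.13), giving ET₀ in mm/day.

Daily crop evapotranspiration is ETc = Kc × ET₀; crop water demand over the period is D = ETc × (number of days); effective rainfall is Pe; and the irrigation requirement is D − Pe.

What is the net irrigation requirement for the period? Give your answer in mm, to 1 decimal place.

66.3 mm

ET₀ = 0.28 × (0.46 × 29.0 + 8.13) = 0.28 × 21.470 = 6.0116 mm/d
ETc = Kc × ET₀ = 1.05 × 6.0116 = 6.3122 mm/d
Crop demand D = ETc × 31 d = 6.3122 × 31 = 195.678 mm
Pe = 0.80 × 161.7 = 129.360 mm
D − Pe = 195.678 − 129.360 = 66.318 mm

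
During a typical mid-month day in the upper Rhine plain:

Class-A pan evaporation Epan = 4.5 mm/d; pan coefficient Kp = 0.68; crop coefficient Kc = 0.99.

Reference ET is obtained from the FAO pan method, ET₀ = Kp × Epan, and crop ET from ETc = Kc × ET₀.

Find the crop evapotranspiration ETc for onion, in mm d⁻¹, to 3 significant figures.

ET₀ = 0.68 × 4.5 = 3.0600 mm/d
ETc = Kc × ET₀ = 0.99 × 3.0600 = 3.0294 mm/d

3.03 mm d⁻¹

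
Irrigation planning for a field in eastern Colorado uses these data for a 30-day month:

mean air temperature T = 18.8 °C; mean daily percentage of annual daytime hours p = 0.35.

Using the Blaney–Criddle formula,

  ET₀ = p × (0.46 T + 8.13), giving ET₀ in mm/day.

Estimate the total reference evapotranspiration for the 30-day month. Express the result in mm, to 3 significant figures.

176 mm

ET₀ = 0.35 × (0.46 × 18.8 + 8.13) = 0.35 × 16.778 = 5.8723 mm/d
Monthly total = 5.8723 × 30 = 176.169 mm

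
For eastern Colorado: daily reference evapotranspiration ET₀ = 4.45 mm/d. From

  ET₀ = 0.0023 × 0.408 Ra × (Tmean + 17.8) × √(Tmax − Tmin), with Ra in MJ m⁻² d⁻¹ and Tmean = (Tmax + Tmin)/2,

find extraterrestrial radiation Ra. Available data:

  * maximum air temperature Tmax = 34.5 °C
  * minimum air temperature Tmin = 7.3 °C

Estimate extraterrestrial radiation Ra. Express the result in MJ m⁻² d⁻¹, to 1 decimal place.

23.5 MJ m⁻² d⁻¹

Tmean = (34.5+7.3)/2 = 20.90 °C; ΔT = 27.2
Ra = ET₀ / [0.0023 × 0.408 × (Tmean+17.8) × √ΔT]
   = 4.45 / (0.0023 × 0.408 × 38.70 × 5.2154) = 23.495 MJ m⁻² d⁻¹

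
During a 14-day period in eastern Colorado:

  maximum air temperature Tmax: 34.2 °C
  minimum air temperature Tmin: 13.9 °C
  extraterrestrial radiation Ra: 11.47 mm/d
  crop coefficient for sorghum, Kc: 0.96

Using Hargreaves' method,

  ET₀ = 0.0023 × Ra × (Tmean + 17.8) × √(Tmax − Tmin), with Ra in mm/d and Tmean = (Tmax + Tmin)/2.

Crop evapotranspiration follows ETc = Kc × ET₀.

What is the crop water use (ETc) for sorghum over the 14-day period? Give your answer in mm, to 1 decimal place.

Tmean = (34.2 + 13.9)/2 = 24.05 °C
ET₀ = 0.0023 × 11.47 × (24.05 + 17.8) × √20.3 = 0.0023 × 11.47 × 41.85 × 4.5056 = 4.9744 mm/d
ETc = Kc × ET₀ = 0.96 × 4.9744 = 4.7754 mm/d
Over 14 days: 4.7754 × 14 = 66.856 mm

66.9 mm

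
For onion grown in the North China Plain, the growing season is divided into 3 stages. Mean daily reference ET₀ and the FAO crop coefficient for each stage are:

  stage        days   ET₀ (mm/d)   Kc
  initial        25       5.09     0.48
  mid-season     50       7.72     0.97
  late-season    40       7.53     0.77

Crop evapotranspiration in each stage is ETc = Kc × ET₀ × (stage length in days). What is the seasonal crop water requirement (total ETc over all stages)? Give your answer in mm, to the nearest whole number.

667 mm

initial: 0.48 × 5.09 × 25 = 61.08 mm
mid-season: 0.97 × 7.72 × 50 = 374.42 mm
late-season: 0.77 × 7.53 × 40 = 231.92 mm
Seasonal total = 667.42 mm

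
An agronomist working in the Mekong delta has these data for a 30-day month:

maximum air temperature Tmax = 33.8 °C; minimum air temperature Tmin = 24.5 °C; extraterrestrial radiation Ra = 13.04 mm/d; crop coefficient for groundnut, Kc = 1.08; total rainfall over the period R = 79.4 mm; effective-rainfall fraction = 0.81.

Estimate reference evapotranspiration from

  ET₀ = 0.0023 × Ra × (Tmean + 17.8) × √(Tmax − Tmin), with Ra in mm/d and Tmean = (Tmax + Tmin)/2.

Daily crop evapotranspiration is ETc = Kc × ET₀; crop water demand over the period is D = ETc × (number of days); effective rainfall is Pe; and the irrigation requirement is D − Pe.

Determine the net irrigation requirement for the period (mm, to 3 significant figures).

74.8 mm

Tmean = (33.8 + 24.5)/2 = 29.15 °C
ET₀ = 0.0023 × 13.04 × (29.15 + 17.8) × √9.3 = 0.0023 × 13.04 × 46.95 × 3.0496 = 4.2942 mm/d
ETc = Kc × ET₀ = 1.08 × 4.2942 = 4.6377 mm/d
Crop demand D = ETc × 30 d = 4.6377 × 30 = 139.131 mm
Pe = 0.81 × 79.4 = 64.314 mm
D − Pe = 139.131 − 64.314 = 74.817 mm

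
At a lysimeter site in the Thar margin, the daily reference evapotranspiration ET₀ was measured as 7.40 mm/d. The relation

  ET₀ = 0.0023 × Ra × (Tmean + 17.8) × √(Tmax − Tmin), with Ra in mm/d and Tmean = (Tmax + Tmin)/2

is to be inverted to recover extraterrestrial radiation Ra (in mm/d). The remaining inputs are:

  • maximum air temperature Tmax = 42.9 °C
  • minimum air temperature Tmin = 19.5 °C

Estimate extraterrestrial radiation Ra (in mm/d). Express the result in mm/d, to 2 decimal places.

Tmean = 31.20 °C; √ΔT = 4.8374
Ra = ET₀ / [0.0023 × (Tmean+17.8) × √ΔT] = 7.40 / (0.0023 × 49.00 × 4.8374) = 13.574 mm/d

13.57 mm/d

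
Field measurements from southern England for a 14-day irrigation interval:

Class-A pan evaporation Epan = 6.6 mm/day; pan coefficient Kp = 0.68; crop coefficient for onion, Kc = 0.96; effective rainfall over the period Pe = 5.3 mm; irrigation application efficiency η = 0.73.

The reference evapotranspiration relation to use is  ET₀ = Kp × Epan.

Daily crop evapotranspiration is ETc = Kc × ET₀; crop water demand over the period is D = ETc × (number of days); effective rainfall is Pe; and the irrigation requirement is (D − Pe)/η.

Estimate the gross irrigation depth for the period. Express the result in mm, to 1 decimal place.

75.4 mm

ET₀ = 0.68 × 6.6 = 4.4880 mm/d
ETc = Kc × ET₀ = 0.96 × 4.4880 = 4.3085 mm/d
Crop demand D = ETc × 14 d = 4.3085 × 14 = 60.319 mm
D − Pe = 60.319 − 5.3 = 55.019 mm
Gross irrigation = 55.019 / 0.73 = 75.368 mm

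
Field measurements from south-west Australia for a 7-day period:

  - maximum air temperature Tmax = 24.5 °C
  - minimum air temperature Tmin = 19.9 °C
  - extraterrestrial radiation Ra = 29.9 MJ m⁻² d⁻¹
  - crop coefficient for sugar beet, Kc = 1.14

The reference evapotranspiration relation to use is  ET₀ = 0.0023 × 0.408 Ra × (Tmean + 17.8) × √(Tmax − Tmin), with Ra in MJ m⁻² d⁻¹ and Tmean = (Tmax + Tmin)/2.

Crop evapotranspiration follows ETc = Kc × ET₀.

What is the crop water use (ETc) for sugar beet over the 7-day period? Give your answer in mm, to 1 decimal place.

Tmean = (24.5 + 19.9)/2 = 22.20 °C
0.408 Ra = 0.408 × 29.9 = 12.1992 mm/d equivalent
ET₀ = 0.0023 × 12.1992 × (22.20 + 17.8) × √4.6 = 0.0023 × 12.1992 × 40.00 × 2.1448 = 2.4072 mm/d
ETc = Kc × ET₀ = 1.14 × 2.4072 = 2.7442 mm/d
Over 7 days: 2.7442 × 7 = 19.209 mm

19.2 mm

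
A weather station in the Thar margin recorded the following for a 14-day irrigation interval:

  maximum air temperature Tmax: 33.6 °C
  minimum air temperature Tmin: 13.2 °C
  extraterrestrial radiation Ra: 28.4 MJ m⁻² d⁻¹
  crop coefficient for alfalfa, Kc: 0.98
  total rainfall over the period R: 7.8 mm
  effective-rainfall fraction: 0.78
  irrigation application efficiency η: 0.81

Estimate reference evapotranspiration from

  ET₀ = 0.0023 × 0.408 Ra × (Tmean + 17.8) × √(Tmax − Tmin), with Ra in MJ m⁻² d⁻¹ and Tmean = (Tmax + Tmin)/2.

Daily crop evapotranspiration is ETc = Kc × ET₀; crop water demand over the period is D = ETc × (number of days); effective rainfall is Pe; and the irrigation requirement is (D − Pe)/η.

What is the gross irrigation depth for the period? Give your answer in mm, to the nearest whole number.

Tmean = (33.6 + 13.2)/2 = 23.40 °C
0.408 Ra = 0.408 × 28.4 = 11.5872 mm/d equivalent
ET₀ = 0.0023 × 11.5872 × (23.40 + 17.8) × √20.4 = 0.0023 × 11.5872 × 41.20 × 4.5166 = 4.9592 mm/d
ETc = Kc × ET₀ = 0.98 × 4.9592 = 4.8600 mm/d
Crop demand D = ETc × 14 d = 4.8600 × 14 = 68.040 mm
Pe = 0.78 × 7.8 = 6.084 mm
D − Pe = 68.040 − 6.084 = 61.956 mm
Gross irrigation = 61.956 / 0.81 = 76.489 mm

76 mm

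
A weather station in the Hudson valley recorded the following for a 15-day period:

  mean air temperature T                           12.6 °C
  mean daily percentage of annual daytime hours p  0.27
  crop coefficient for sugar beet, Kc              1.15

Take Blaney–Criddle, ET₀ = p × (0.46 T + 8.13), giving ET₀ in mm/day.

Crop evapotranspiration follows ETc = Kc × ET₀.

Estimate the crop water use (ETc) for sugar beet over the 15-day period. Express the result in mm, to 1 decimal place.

64.9 mm

ET₀ = 0.27 × (0.46 × 12.6 + 8.13) = 0.27 × 13.926 = 3.7600 mm/d
ETc = Kc × ET₀ = 1.15 × 3.7600 = 4.3240 mm/d
Over 15 days: 4.3240 × 15 = 64.860 mm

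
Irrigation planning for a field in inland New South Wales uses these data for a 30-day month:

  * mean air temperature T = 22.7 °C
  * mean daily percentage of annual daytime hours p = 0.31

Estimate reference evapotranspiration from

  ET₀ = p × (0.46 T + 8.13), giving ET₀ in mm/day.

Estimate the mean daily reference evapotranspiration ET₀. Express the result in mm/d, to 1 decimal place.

ET₀ = 0.31 × (0.46 × 22.7 + 8.13) = 0.31 × 18.572 = 5.7573 mm/d

5.8 mm/d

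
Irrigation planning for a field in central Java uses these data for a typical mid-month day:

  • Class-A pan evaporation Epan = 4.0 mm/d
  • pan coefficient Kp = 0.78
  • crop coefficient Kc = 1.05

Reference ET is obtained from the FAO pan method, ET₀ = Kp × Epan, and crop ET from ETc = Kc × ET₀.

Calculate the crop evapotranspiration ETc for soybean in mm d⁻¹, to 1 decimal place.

3.3 mm d⁻¹

ET₀ = 0.78 × 4.0 = 3.1200 mm/d
ETc = Kc × ET₀ = 1.05 × 3.1200 = 3.2760 mm/d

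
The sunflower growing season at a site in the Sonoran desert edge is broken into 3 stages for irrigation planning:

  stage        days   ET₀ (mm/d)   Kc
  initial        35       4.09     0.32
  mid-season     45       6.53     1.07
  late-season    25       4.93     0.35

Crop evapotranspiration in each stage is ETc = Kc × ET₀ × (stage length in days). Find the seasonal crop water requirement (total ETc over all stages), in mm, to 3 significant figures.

initial: 0.32 × 4.09 × 35 = 45.81 mm
mid-season: 1.07 × 6.53 × 45 = 314.42 mm
late-season: 0.35 × 4.93 × 25 = 43.14 mm
Seasonal total = 403.37 mm

403 mm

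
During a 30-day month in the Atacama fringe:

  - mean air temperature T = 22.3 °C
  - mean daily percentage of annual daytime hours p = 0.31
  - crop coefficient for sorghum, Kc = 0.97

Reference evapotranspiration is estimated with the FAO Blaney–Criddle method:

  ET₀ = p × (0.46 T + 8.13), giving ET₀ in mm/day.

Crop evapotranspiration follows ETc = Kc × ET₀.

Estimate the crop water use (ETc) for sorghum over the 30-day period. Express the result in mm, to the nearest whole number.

166 mm

ET₀ = 0.31 × (0.46 × 22.3 + 8.13) = 0.31 × 18.388 = 5.7003 mm/d
ETc = Kc × ET₀ = 0.97 × 5.7003 = 5.5293 mm/d
Over 30 days: 5.5293 × 30 = 165.879 mm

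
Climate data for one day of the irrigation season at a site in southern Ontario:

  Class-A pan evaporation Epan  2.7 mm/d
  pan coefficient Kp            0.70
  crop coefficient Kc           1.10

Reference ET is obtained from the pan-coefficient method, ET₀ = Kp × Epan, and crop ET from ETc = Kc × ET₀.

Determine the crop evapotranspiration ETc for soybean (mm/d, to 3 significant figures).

2.08 mm/d

ET₀ = 0.70 × 2.7 = 1.8900 mm/d
ETc = Kc × ET₀ = 1.10 × 1.8900 = 2.0790 mm/d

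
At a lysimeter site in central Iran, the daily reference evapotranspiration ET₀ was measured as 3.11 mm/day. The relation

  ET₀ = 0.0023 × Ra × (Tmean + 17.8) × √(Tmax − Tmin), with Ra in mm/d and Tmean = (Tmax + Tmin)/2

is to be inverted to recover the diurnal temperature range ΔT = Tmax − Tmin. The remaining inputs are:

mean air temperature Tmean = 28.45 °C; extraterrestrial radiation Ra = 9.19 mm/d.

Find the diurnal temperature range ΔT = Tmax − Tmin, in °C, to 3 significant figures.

√ΔT = ET₀ / [0.0023 × Ra × (Tmean+17.8)] = 3.11 / (0.0023 × 9.19 × 46.25) = 3.1813
ΔT = 3.1813² = 10.121 °C

10.1 °C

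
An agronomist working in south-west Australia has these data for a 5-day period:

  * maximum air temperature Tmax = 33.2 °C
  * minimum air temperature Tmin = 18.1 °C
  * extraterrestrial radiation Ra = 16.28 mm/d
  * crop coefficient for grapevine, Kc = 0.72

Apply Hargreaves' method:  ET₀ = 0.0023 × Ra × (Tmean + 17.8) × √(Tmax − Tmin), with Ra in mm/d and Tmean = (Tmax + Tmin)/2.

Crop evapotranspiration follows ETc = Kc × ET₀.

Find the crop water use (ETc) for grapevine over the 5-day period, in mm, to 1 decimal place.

22.8 mm

Tmean = (33.2 + 18.1)/2 = 25.65 °C
ET₀ = 0.0023 × 16.28 × (25.65 + 17.8) × √15.1 = 0.0023 × 16.28 × 43.45 × 3.8859 = 6.3221 mm/d
ETc = Kc × ET₀ = 0.72 × 6.3221 = 4.5519 mm/d
Over 5 days: 4.5519 × 5 = 22.760 mm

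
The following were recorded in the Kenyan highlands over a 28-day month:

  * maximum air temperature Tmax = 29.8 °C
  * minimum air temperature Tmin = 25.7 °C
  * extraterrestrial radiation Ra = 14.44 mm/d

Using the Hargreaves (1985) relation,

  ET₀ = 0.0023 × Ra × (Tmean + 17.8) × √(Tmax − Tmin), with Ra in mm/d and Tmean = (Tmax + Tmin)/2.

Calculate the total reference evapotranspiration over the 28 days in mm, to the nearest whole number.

86 mm

Tmean = (29.8 + 25.7)/2 = 27.75 °C
ET₀ = 0.0023 × 14.44 × (27.75 + 17.8) × √4.1 = 0.0023 × 14.44 × 45.55 × 2.0248 = 3.0631 mm/d
Over 28 days: 3.0631 × 28 = 85.767 mm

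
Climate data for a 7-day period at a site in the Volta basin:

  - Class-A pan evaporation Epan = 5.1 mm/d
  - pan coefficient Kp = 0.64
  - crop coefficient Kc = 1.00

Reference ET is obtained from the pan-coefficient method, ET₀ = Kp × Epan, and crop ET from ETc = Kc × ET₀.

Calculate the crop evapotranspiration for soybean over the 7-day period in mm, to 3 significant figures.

22.8 mm

ET₀ = 0.64 × 5.1 = 3.2640 mm/d
ETc = Kc × ET₀ = 1.00 × 3.2640 = 3.2640 mm/d
Over 7 days: 3.2640 × 7 = 22.848 mm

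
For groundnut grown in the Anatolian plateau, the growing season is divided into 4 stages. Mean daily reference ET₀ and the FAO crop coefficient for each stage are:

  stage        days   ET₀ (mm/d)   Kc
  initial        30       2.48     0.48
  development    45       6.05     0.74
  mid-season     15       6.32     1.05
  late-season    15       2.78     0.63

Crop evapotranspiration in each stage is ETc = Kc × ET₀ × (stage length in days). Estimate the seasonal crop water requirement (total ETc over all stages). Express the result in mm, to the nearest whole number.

363 mm

initial: 0.48 × 2.48 × 30 = 35.71 mm
development: 0.74 × 6.05 × 45 = 201.47 mm
mid-season: 1.05 × 6.32 × 15 = 99.54 mm
late-season: 0.63 × 2.78 × 15 = 26.27 mm
Seasonal total = 362.99 mm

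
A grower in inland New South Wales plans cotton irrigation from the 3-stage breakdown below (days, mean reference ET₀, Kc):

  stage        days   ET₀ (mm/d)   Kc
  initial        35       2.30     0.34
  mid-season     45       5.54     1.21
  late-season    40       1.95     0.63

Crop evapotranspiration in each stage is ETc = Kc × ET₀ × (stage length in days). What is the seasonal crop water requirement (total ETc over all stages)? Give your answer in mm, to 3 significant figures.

378 mm

initial: 0.34 × 2.30 × 35 = 27.37 mm
mid-season: 1.21 × 5.54 × 45 = 301.65 mm
late-season: 0.63 × 1.95 × 40 = 49.14 mm
Seasonal total = 378.16 mm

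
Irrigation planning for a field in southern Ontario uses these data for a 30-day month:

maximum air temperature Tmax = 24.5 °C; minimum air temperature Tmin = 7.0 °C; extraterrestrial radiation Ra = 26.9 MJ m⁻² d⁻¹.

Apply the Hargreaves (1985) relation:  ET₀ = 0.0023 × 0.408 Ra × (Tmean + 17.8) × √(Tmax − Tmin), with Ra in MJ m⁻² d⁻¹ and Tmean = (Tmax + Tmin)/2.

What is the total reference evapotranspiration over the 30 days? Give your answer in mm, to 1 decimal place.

106.3 mm

Tmean = (24.5 + 7.0)/2 = 15.75 °C
0.408 Ra = 0.408 × 26.9 = 10.9752 mm/d equivalent
ET₀ = 0.0023 × 10.9752 × (15.75 + 17.8) × √17.5 = 0.0023 × 10.9752 × 33.55 × 4.1833 = 3.5428 mm/d
Over 30 days: 3.5428 × 30 = 106.284 mm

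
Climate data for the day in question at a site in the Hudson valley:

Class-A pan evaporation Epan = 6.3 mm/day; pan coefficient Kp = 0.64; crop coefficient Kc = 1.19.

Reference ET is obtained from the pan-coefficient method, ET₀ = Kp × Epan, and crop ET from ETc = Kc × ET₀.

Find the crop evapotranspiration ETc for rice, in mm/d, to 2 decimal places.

4.80 mm/d

ET₀ = 0.64 × 6.3 = 4.0320 mm/d
ETc = Kc × ET₀ = 1.19 × 4.0320 = 4.7981 mm/d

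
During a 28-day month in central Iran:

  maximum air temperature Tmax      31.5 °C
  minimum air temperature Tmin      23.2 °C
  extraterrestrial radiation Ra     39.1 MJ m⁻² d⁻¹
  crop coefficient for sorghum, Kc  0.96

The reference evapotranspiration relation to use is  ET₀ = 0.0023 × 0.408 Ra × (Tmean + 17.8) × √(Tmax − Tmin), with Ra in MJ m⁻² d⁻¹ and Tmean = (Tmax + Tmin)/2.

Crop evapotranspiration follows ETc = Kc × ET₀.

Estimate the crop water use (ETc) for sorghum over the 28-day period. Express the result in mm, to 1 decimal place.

128.3 mm

Tmean = (31.5 + 23.2)/2 = 27.35 °C
0.408 Ra = 0.408 × 39.1 = 15.9528 mm/d equivalent
ET₀ = 0.0023 × 15.9528 × (27.35 + 17.8) × √8.3 = 0.0023 × 15.9528 × 45.15 × 2.8810 = 4.7727 mm/d
ETc = Kc × ET₀ = 0.96 × 4.7727 = 4.5818 mm/d
Over 28 days: 4.5818 × 28 = 128.290 mm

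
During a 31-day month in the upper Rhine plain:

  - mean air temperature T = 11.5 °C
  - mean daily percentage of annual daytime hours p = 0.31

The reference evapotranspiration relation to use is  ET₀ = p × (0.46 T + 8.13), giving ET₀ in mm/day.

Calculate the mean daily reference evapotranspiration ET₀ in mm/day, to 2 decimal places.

4.16 mm/day

ET₀ = 0.31 × (0.46 × 11.5 + 8.13) = 0.31 × 13.420 = 4.1602 mm/d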